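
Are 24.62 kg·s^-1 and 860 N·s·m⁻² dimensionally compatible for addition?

Expand each in SI base units:
  24.62 kg·s^-1:  kg·s⁻¹
  860 N·s·m⁻²:  N·s·m⁻² = kg·m·s⁻²·s·m⁻² = kg·m⁻¹·s⁻¹
kg·s⁻¹ ≠ kg·m⁻¹·s⁻¹, so they cannot be added.

No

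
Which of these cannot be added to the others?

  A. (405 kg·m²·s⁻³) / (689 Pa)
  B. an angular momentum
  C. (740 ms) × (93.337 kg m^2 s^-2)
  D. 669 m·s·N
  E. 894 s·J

A.

Work out the base dimensions of each:
  A. [kg·m²·s⁻³] / [kg·m⁻¹·s⁻²] = m³·s⁻¹
  B. [angular momentum] = kg·m²·s⁻¹
  C. [s] · [kg·m²·s⁻²] = kg·m²·s⁻¹
  D. N·m·s = kg·m·s⁻²·m·s = kg·m²·s⁻¹
  E. J·s = N·m·s = kg·m²·s⁻¹
All reduce to kg·m²·s⁻¹ except A., which is m³·s⁻¹.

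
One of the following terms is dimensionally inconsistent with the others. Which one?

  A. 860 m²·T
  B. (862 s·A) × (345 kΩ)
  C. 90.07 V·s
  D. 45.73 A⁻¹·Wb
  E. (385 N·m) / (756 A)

Dimensions:
  A. T·m² = Wb·m⁻²·m² = kg·m²·s⁻²·A⁻¹
  B. [s·A] · [kg·m²·s⁻³·A⁻²] = kg·m²·s⁻²·A⁻¹
  C. V·s = J·C⁻¹·s = kg·m²·s⁻²·A⁻¹
  D. Wb·A⁻¹ = V·s·A⁻¹ = kg·m²·s⁻²·A⁻²
  E. [kg·m²·s⁻²] / [A] = kg·m²·s⁻²·A⁻¹
All reduce to kg·m²·s⁻²·A⁻¹ except D., which is kg·m²·s⁻²·A⁻².

D.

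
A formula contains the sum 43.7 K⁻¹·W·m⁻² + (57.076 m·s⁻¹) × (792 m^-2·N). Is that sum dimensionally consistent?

In SI base units:
  43.7 K⁻¹·W·m⁻²:  W·m⁻²·K⁻¹ = J·s⁻¹·m⁻²·K⁻¹ = kg·s⁻³·K⁻¹
  (57.076 m·s⁻¹) × (792 m^-2·N):  [m·s⁻¹] · [kg·m⁻¹·s⁻²] = kg·s⁻³
kg·s⁻³·K⁻¹ ≠ kg·s⁻³, so they cannot be added.

No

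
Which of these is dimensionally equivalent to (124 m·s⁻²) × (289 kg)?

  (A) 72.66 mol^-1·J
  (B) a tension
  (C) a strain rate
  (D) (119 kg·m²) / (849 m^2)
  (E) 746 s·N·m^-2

Reference: [m·s⁻²] · [kg] = kg·m·s⁻².
Each option:
  (A) J·mol⁻¹ = N·m·mol⁻¹ = kg·m²·s⁻²·mol⁻¹
  (B) [tension] = kg·m·s⁻²  ← same
  (C) [strain rate] = s⁻¹
  (D) [kg·m²] / [m²] = kg
  (E) N·s·m⁻² = kg·m·s⁻²·s·m⁻² = kg·m⁻¹·s⁻¹
Only (B) matches kg·m·s⁻².

(B)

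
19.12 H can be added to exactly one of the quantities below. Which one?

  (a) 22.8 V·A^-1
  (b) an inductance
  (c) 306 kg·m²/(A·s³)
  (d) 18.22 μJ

Reference: H = V·s·A⁻¹ = kg·m²·s⁻²·A⁻².
Each option:
  (a) V·A⁻¹ = J·C⁻¹·A⁻¹ = kg·m²·s⁻³·A⁻²
  (b) [inductance] = kg·m²·s⁻²·A⁻²  ← same
  (c) kg·m²·s⁻³·A⁻¹
  (d) J = N·m = kg·m²·s⁻²
Only (b) matches kg·m²·s⁻²·A⁻².

(b)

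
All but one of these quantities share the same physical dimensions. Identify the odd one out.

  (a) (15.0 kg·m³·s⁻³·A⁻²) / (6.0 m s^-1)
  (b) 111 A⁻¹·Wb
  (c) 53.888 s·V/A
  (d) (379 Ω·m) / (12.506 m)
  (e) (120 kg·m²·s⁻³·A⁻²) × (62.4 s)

(d)

Expand each in SI base units:
  (a) [kg·m³·s⁻³·A⁻²] / [m·s⁻¹] = kg·m²·s⁻²·A⁻²
  (b) Wb·A⁻¹ = V·s·A⁻¹ = kg·m²·s⁻²·A⁻²
  (c) V·s·A⁻¹ = J·C⁻¹·s·A⁻¹ = kg·m²·s⁻²·A⁻²
  (d) [kg·m³·s⁻³·A⁻²] / [m] = kg·m²·s⁻³·A⁻²
  (e) [kg·m²·s⁻³·A⁻²] · [s] = kg·m²·s⁻²·A⁻²
All reduce to kg·m²·s⁻²·A⁻² except (d), which is kg·m²·s⁻³·A⁻².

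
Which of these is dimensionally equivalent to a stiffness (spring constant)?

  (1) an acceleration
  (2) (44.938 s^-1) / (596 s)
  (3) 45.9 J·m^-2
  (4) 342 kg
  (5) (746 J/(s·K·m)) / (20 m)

(3)

Reference: [stiffness (spring constant)] = kg·s⁻².
Each option:
  (1) [acceleration] = m·s⁻²
  (2) [s⁻¹] / [s] = s⁻²
  (3) J·m⁻² = N·m·m⁻² = kg·s⁻²  ← same
  (4) kg
  (5) [kg·m·s⁻³·K⁻¹] / [m] = kg·s⁻³·K⁻¹
Only (3) matches kg·s⁻².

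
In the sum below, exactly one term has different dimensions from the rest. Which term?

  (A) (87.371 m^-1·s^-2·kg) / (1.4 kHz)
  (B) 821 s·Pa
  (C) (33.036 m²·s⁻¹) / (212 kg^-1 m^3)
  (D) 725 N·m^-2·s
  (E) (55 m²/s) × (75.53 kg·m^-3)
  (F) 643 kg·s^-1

(F)

Work out the base dimensions of each:
  (A) [kg·m⁻¹·s⁻²] / [s⁻¹] = kg·m⁻¹·s⁻¹
  (B) Pa·s = N·m⁻²·s = kg·m⁻¹·s⁻¹
  (C) [m²·s⁻¹] / [kg⁻¹·m³] = kg·m⁻¹·s⁻¹
  (D) N·s·m⁻² = kg·m·s⁻²·s·m⁻² = kg·m⁻¹·s⁻¹
  (E) [m²·s⁻¹] · [kg·m⁻³] = kg·m⁻¹·s⁻¹
  (F) kg·s⁻¹
All reduce to kg·m⁻¹·s⁻¹ except (F), which is kg·s⁻¹.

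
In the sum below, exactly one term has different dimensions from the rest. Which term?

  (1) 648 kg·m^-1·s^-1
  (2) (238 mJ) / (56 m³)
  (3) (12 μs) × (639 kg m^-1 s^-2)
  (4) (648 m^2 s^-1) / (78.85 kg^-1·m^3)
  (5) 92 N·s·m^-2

(2)

In SI base units:
  (1) kg·m⁻¹·s⁻¹
  (2) [kg·m²·s⁻²] / [m³] = kg·m⁻¹·s⁻²
  (3) [s] · [kg·m⁻¹·s⁻²] = kg·m⁻¹·s⁻¹
  (4) [m²·s⁻¹] / [kg⁻¹·m³] = kg·m⁻¹·s⁻¹
  (5) N·s·m⁻² = kg·m·s⁻²·s·m⁻² = kg·m⁻¹·s⁻¹
All reduce to kg·m⁻¹·s⁻¹ except (2), which is kg·m⁻¹·s⁻².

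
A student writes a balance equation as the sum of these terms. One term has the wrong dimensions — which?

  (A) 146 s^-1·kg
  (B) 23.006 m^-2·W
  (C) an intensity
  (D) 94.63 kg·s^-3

(A)

Reduce each to base SI dimensions:
  (A) kg·s⁻¹
  (B) W·m⁻² = J·s⁻¹·m⁻² = kg·s⁻³
  (C) [intensity] = kg·s⁻³
  (D) kg·s⁻³
All reduce to kg·s⁻³ except (A), which is kg·s⁻¹.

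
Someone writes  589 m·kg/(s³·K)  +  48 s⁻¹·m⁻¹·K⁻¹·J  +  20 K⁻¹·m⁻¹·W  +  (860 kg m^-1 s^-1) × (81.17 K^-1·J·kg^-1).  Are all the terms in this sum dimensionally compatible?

Work out the base dimensions of each:
  589 m·kg/(s³·K):  kg·m·s⁻³·K⁻¹
  48 s⁻¹·m⁻¹·K⁻¹·J:  J·s⁻¹·m⁻¹·K⁻¹ = N·m·s⁻¹·m⁻¹·K⁻¹ = kg·m·s⁻³·K⁻¹
  20 K⁻¹·m⁻¹·W:  W·m⁻¹·K⁻¹ = J·s⁻¹·m⁻¹·K⁻¹ = kg·m·s⁻³·K⁻¹
  (860 kg m^-1 s^-1) × (81.17 K^-1·J·kg^-1):  [kg·m⁻¹·s⁻¹] · [m²·s⁻²·K⁻¹] = kg·m·s⁻³·K⁻¹
Every term reduces to kg·m·s⁻³·K⁻¹.

Yes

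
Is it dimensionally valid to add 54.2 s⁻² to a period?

Work out the base dimensions of each:
  54.2 s⁻²:  s⁻²
  a period:  [period] = s
s⁻² ≠ s, so they cannot be added.

No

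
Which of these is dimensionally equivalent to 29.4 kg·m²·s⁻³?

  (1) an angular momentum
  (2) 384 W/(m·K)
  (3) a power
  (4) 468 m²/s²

(3)

Reference: kg·m²·s⁻³.
Each option:
  (1) [angular momentum] = kg·m²·s⁻¹
  (2) W·m⁻¹·K⁻¹ = J·s⁻¹·m⁻¹·K⁻¹ = kg·m·s⁻³·K⁻¹
  (3) [power] = kg·m²·s⁻³  ← same
  (4) m²·s⁻²
Only (3) matches kg·m²·s⁻³.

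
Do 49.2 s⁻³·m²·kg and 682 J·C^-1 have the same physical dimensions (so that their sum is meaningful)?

No

Dimensions:
  49.2 s⁻³·m²·kg:  kg·m²·s⁻³
  682 J·C^-1:  J·C⁻¹ = N·m·(s·A)⁻¹ = kg·m²·s⁻³·A⁻¹
kg·m²·s⁻³ ≠ kg·m²·s⁻³·A⁻¹, so they cannot be added.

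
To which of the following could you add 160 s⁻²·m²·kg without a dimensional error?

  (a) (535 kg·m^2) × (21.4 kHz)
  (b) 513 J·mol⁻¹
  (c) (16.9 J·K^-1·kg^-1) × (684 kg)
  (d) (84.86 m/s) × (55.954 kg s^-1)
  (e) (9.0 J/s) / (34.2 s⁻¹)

Reference: kg·m²·s⁻².
Each option:
  (a) [kg·m²] · [s⁻¹] = kg·m²·s⁻¹
  (b) J·mol⁻¹ = N·m·mol⁻¹ = kg·m²·s⁻²·mol⁻¹
  (c) [m²·s⁻²·K⁻¹] · [kg] = kg·m²·s⁻²·K⁻¹
  (d) [m·s⁻¹] · [kg·s⁻¹] = kg·m·s⁻²
  (e) [kg·m²·s⁻³] / [s⁻¹] = kg·m²·s⁻²  ← same
Only (e) matches kg·m²·s⁻².

(e)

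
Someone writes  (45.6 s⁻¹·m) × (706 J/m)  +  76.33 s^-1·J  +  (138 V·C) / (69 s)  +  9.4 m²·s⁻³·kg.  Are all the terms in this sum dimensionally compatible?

Yes

Work out the base dimensions of each:
  (45.6 s⁻¹·m) × (706 J/m):  [m·s⁻¹] · [kg·m·s⁻²] = kg·m²·s⁻³
  76.33 s^-1·J:  J·s⁻¹ = N·m·s⁻¹ = kg·m²·s⁻³
  (138 V·C) / (69 s):  [kg·m²·s⁻²] / [s] = kg·m²·s⁻³
  9.4 m²·s⁻³·kg:  kg·m²·s⁻³
Every term reduces to kg·m²·s⁻³.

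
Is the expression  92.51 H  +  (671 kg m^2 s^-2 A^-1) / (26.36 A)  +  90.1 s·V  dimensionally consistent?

Reduce each to base SI dimensions:
  92.51 H:  H = V·s·A⁻¹ = kg·m²·s⁻²·A⁻²
  (671 kg m^2 s^-2 A^-1) / (26.36 A):  [kg·m²·s⁻²·A⁻¹] / [A] = kg·m²·s⁻²·A⁻²
  90.1 s·V:  V·s = J·C⁻¹·s = kg·m²·s⁻²·A⁻¹
The terms do not share a single dimension (kg·m²·s⁻²·A⁻² vs kg·m²·s⁻²·A⁻¹).

No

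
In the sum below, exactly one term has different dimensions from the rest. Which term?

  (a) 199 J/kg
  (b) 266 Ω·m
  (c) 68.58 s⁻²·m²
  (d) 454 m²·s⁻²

(b)

Reduce each to base SI dimensions:
  (a) J·kg⁻¹ = N·m·kg⁻¹ = m²·s⁻²
  (b) Ω·m = V·A⁻¹·m = kg·m³·s⁻³·A⁻²
  (c) m²·s⁻²
  (d) m²·s⁻²
All reduce to m²·s⁻² except (b), which is kg·m³·s⁻³·A⁻².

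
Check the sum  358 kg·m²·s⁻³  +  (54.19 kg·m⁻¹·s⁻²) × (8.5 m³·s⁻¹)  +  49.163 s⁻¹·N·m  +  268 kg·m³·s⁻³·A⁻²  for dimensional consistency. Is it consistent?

Dimensions:
  358 kg·m²·s⁻³:  kg·m²·s⁻³
  (54.19 kg·m⁻¹·s⁻²) × (8.5 m³·s⁻¹):  [kg·m⁻¹·s⁻²] · [m³·s⁻¹] = kg·m²·s⁻³
  49.163 s⁻¹·N·m:  N·m·s⁻¹ = kg·m·s⁻²·m·s⁻¹ = kg·m²·s⁻³
  268 kg·m³·s⁻³·A⁻²:  kg·m³·s⁻³·A⁻²
The terms do not share a single dimension (kg·m²·s⁻³ vs kg·m³·s⁻³·A⁻²).

No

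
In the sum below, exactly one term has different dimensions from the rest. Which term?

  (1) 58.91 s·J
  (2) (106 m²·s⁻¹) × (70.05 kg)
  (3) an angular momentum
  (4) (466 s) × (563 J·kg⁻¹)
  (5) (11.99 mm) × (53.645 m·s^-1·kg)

(4)

Reduce each to base SI dimensions:
  (1) J·s = N·m·s = kg·m²·s⁻¹
  (2) [m²·s⁻¹] · [kg] = kg·m²·s⁻¹
  (3) [angular momentum] = kg·m²·s⁻¹
  (4) [s] · [m²·s⁻²] = m²·s⁻¹
  (5) [m] · [kg·m·s⁻¹] = kg·m²·s⁻¹
All reduce to kg·m²·s⁻¹ except (4), which is m²·s⁻¹.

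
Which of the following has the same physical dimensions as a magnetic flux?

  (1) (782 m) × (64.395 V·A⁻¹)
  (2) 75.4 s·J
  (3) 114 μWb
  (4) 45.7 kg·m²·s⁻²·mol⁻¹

(3)

Reference: [magnetic flux] = kg·m²·s⁻²·A⁻¹.
Each option:
  (1) [m] · [kg·m²·s⁻³·A⁻²] = kg·m³·s⁻³·A⁻²
  (2) J·s = N·m·s = kg·m²·s⁻¹
  (3) Wb = V·s = kg·m²·s⁻²·A⁻¹  ← same
  (4) kg·m²·s⁻²·mol⁻¹
Only (3) matches kg·m²·s⁻²·A⁻¹.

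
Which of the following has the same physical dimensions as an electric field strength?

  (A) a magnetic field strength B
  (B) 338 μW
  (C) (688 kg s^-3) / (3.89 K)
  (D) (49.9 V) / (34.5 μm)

(D)

Reference: [electric field strength] = kg·m·s⁻³·A⁻¹.
Each option:
  (A) [magnetic field strength B] = kg·s⁻²·A⁻¹
  (B) W = J·s⁻¹ = kg·m²·s⁻³
  (C) [kg·s⁻³] / [K] = kg·s⁻³·K⁻¹
  (D) [kg·m²·s⁻³·A⁻¹] / [m] = kg·m·s⁻³·A⁻¹  ← same
Only (D) matches kg·m·s⁻³·A⁻¹.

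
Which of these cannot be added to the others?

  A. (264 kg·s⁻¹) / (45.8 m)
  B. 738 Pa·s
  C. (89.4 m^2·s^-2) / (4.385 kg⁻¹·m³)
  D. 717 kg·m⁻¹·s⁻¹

C.

Work out the base dimensions of each:
  A. [kg·s⁻¹] / [m] = kg·m⁻¹·s⁻¹
  B. Pa·s = N·m⁻²·s = kg·m⁻¹·s⁻¹
  C. [m²·s⁻²] / [kg⁻¹·m³] = kg·m⁻¹·s⁻²
  D. kg·m⁻¹·s⁻¹
All reduce to kg·m⁻¹·s⁻¹ except C., which is kg·m⁻¹·s⁻².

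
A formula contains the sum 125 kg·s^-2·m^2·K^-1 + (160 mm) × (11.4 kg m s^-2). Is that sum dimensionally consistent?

Reduce each to base SI dimensions:
  125 kg·s^-2·m^2·K^-1:  kg·m²·s⁻²·K⁻¹
  (160 mm) × (11.4 kg m s^-2):  [m] · [kg·m·s⁻²] = kg·m²·s⁻²
kg·m²·s⁻²·K⁻¹ ≠ kg·m²·s⁻², so they cannot be added.

No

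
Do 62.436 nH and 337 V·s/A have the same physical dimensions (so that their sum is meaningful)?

Work out the base dimensions of each:
  62.436 nH:  H = V·s·A⁻¹ = kg·m²·s⁻²·A⁻²
  337 V·s/A:  V·s·A⁻¹ = J·C⁻¹·s·A⁻¹ = kg·m²·s⁻²·A⁻²
Both are kg·m²·s⁻²·A⁻², so they have the same dimensions and can be added.

Yes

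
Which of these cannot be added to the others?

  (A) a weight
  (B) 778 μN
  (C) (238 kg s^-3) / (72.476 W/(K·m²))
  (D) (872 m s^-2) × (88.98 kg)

(C)

In SI base units:
  (A) [weight] = kg·m·s⁻²
  (B) N = kg·m·s⁻²
  (C) [kg·s⁻³] / [kg·s⁻³·K⁻¹] = K
  (D) [m·s⁻²] · [kg] = kg·m·s⁻²
All reduce to kg·m·s⁻² except (C), which is K.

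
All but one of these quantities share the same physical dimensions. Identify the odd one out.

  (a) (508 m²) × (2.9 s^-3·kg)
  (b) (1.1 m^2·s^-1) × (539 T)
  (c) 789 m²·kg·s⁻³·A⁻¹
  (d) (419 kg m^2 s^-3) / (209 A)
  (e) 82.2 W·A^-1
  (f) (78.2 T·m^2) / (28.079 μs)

Work out the base dimensions of each:
  (a) [m²] · [kg·s⁻³] = kg·m²·s⁻³
  (b) [m²·s⁻¹] · [kg·s⁻²·A⁻¹] = kg·m²·s⁻³·A⁻¹
  (c) kg·m²·s⁻³·A⁻¹
  (d) [kg·m²·s⁻³] / [A] = kg·m²·s⁻³·A⁻¹
  (e) W·A⁻¹ = J·s⁻¹·A⁻¹ = kg·m²·s⁻³·A⁻¹
  (f) [kg·m²·s⁻²·A⁻¹] / [s] = kg·m²·s⁻³·A⁻¹
All reduce to kg·m²·s⁻³·A⁻¹ except (a), which is kg·m²·s⁻³.

(a)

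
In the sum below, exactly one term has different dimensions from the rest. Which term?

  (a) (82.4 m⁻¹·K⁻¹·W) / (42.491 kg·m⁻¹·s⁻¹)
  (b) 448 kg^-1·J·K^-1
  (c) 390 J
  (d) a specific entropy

In SI base units:
  (a) [kg·m·s⁻³·K⁻¹] / [kg·m⁻¹·s⁻¹] = m²·s⁻²·K⁻¹
  (b) J·kg⁻¹·K⁻¹ = N·m·kg⁻¹·K⁻¹ = m²·s⁻²·K⁻¹
  (c) J = N·m = kg·m²·s⁻²
  (d) [specific entropy] = m²·s⁻²·K⁻¹
All reduce to m²·s⁻²·K⁻¹ except (c), which is kg·m²·s⁻².

(c)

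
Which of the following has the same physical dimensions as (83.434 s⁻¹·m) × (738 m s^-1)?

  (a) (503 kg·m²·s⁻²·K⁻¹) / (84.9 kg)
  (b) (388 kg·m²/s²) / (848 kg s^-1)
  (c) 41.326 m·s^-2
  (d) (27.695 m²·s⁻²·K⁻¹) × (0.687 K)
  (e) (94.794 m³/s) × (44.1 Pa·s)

Reference: [m·s⁻¹] · [m·s⁻¹] = m²·s⁻².
Each option:
  (a) [kg·m²·s⁻²·K⁻¹] / [kg] = m²·s⁻²·K⁻¹
  (b) [kg·m²·s⁻²] / [kg·s⁻¹] = m²·s⁻¹
  (c) m·s⁻²
  (d) [m²·s⁻²·K⁻¹] · [K] = m²·s⁻²  ← same
  (e) [m³·s⁻¹] · [kg·m⁻¹·s⁻¹] = kg·m²·s⁻²
Only (d) matches m²·s⁻².

(d)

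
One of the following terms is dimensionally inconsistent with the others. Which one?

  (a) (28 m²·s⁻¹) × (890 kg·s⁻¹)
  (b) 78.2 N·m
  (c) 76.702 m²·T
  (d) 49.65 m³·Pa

Reduce each to base SI dimensions:
  (a) [m²·s⁻¹] · [kg·s⁻¹] = kg·m²·s⁻²
  (b) N·m = kg·m·s⁻²·m = kg·m²·s⁻²
  (c) T·m² = Wb·m⁻²·m² = kg·m²·s⁻²·A⁻¹
  (d) Pa·m³ = N·m⁻²·m³ = kg·m²·s⁻²
All reduce to kg·m²·s⁻² except (c), which is kg·m²·s⁻²·A⁻¹.

(c)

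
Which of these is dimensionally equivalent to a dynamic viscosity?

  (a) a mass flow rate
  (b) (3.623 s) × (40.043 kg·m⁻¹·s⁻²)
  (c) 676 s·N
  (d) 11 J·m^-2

(b)

Reference: [dynamic viscosity] = kg·m⁻¹·s⁻¹.
Each option:
  (a) [mass flow rate] = kg·s⁻¹
  (b) [s] · [kg·m⁻¹·s⁻²] = kg·m⁻¹·s⁻¹  ← same
  (c) N·s = kg·m·s⁻²·s = kg·m·s⁻¹
  (d) J·m⁻² = N·m·m⁻² = kg·s⁻²
Only (b) matches kg·m⁻¹·s⁻¹.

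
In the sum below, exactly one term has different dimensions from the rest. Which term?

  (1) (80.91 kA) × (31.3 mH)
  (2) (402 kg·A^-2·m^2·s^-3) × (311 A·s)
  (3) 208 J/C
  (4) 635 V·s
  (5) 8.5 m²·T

(3)

In SI base units:
  (1) [A] · [kg·m²·s⁻²·A⁻²] = kg·m²·s⁻²·A⁻¹
  (2) [kg·m²·s⁻³·A⁻²] · [s·A] = kg·m²·s⁻²·A⁻¹
  (3) J·C⁻¹ = N·m·(s·A)⁻¹ = kg·m²·s⁻³·A⁻¹
  (4) V·s = J·C⁻¹·s = kg·m²·s⁻²·A⁻¹
  (5) T·m² = Wb·m⁻²·m² = kg·m²·s⁻²·A⁻¹
All reduce to kg·m²·s⁻²·A⁻¹ except (3), which is kg·m²·s⁻³·A⁻¹.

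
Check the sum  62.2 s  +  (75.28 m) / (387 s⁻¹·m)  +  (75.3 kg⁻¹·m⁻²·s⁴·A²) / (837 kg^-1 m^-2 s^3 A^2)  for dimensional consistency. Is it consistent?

Yes

In SI base units:
  62.2 s:  s
  (75.28 m) / (387 s⁻¹·m):  [m] / [m·s⁻¹] = s
  (75.3 kg⁻¹·m⁻²·s⁴·A²) / (837 kg^-1 m^-2 s^3 A^2):  [kg⁻¹·m⁻²·s⁴·A²] / [kg⁻¹·m⁻²·s³·A²] = s
Every term reduces to s.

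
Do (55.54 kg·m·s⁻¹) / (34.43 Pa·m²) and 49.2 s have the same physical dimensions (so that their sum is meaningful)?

Yes

Work out the base dimensions of each:
  (55.54 kg·m·s⁻¹) / (34.43 Pa·m²):  [kg·m·s⁻¹] / [kg·m·s⁻²] = s
  49.2 s:  s
Both are s, so they have the same dimensions and can be added.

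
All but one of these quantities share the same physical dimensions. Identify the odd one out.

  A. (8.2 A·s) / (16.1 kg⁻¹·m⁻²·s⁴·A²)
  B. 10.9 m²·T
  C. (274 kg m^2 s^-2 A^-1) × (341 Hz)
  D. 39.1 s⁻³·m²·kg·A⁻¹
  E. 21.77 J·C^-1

Dimensions:
  A. [s·A] / [kg⁻¹·m⁻²·s⁴·A²] = kg·m²·s⁻³·A⁻¹
  B. T·m² = Wb·m⁻²·m² = kg·m²·s⁻²·A⁻¹
  C. [kg·m²·s⁻²·A⁻¹] · [s⁻¹] = kg·m²·s⁻³·A⁻¹
  D. kg·m²·s⁻³·A⁻¹
  E. J·C⁻¹ = N·m·(s·A)⁻¹ = kg·m²·s⁻³·A⁻¹
All reduce to kg·m²·s⁻³·A⁻¹ except B., which is kg·m²·s⁻²·A⁻¹.

B.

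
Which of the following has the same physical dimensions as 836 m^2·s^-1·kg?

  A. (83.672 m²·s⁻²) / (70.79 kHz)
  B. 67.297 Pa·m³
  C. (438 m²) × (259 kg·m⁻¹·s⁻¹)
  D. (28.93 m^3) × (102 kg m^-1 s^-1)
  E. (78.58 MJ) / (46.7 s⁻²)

Reference: kg·m²·s⁻¹.
Each option:
  A. [m²·s⁻²] / [s⁻¹] = m²·s⁻¹
  B. Pa·m³ = N·m⁻²·m³ = kg·m²·s⁻²
  C. [m²] · [kg·m⁻¹·s⁻¹] = kg·m·s⁻¹
  D. [m³] · [kg·m⁻¹·s⁻¹] = kg·m²·s⁻¹  ← same
  E. [kg·m²·s⁻²] / [s⁻²] = kg·m²
Only D. matches kg·m²·s⁻¹.

D.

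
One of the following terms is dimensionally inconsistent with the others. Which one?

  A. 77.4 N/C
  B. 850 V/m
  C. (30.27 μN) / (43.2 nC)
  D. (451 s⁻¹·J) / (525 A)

Dimensions:
  A. N·C⁻¹ = kg·m·s⁻²·(s·A)⁻¹ = kg·m·s⁻³·A⁻¹
  B. V·m⁻¹ = J·C⁻¹·m⁻¹ = kg·m·s⁻³·A⁻¹
  C. [kg·m·s⁻²] / [s·A] = kg·m·s⁻³·A⁻¹
  D. [kg·m²·s⁻³] / [A] = kg·m²·s⁻³·A⁻¹
All reduce to kg·m·s⁻³·A⁻¹ except D., which is kg·m²·s⁻³·A⁻¹.

D.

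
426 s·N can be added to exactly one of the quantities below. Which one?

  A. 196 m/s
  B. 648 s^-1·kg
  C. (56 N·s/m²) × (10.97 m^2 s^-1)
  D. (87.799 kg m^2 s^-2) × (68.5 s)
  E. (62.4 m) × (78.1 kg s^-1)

E.

Reference: N·s = kg·m·s⁻²·s = kg·m·s⁻¹.
Each option:
  A. m·s⁻¹
  B. kg·s⁻¹
  C. [kg·m⁻¹·s⁻¹] · [m²·s⁻¹] = kg·m·s⁻²
  D. [kg·m²·s⁻²] · [s] = kg·m²·s⁻¹
  E. [m] · [kg·s⁻¹] = kg·m·s⁻¹  ← same
Only E. matches kg·m·s⁻¹.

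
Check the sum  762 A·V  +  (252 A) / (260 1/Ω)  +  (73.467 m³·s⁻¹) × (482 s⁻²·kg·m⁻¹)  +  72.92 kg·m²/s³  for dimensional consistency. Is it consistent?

No

Expand each in SI base units:
  762 A·V:  V·A = J·C⁻¹·A = kg·m²·s⁻³
  (252 A) / (260 1/Ω):  [A] / [kg⁻¹·m⁻²·s³·A²] = kg·m²·s⁻³·A⁻¹
  (73.467 m³·s⁻¹) × (482 s⁻²·kg·m⁻¹):  [m³·s⁻¹] · [kg·m⁻¹·s⁻²] = kg·m²·s⁻³
  72.92 kg·m²/s³:  kg·m²·s⁻³
The terms do not share a single dimension (kg·m²·s⁻³ vs kg·m²·s⁻³·A⁻¹).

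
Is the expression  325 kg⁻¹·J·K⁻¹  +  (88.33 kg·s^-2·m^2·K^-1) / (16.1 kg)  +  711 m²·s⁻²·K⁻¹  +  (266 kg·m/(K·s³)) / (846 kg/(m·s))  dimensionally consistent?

Yes

Work out the base dimensions of each:
  325 kg⁻¹·J·K⁻¹:  J·kg⁻¹·K⁻¹ = N·m·kg⁻¹·K⁻¹ = m²·s⁻²·K⁻¹
  (88.33 kg·s^-2·m^2·K^-1) / (16.1 kg):  [kg·m²·s⁻²·K⁻¹] / [kg] = m²·s⁻²·K⁻¹
  711 m²·s⁻²·K⁻¹:  m²·s⁻²·K⁻¹
  (266 kg·m/(K·s³)) / (846 kg/(m·s)):  [kg·m·s⁻³·K⁻¹] / [kg·m⁻¹·s⁻¹] = m²·s⁻²·K⁻¹
Every term reduces to m²·s⁻²·K⁻¹.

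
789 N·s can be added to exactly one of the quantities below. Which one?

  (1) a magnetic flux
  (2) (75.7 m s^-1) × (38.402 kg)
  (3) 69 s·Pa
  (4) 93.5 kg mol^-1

Reference: N·s = kg·m·s⁻²·s = kg·m·s⁻¹.
Each option:
  (1) [magnetic flux] = kg·m²·s⁻²·A⁻¹
  (2) [m·s⁻¹] · [kg] = kg·m·s⁻¹  ← same
  (3) Pa·s = N·m⁻²·s = kg·m⁻¹·s⁻¹
  (4) kg·mol⁻¹
Only (2) matches kg·m·s⁻¹.

(2)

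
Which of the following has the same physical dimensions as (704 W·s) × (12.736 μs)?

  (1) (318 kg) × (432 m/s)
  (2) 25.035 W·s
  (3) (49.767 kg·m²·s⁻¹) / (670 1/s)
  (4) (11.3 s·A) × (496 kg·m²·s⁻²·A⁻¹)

Reference: [kg·m²·s⁻²] · [s] = kg·m²·s⁻¹.
Each option:
  (1) [kg] · [m·s⁻¹] = kg·m·s⁻¹
  (2) W·s = J·s⁻¹·s = kg·m²·s⁻²
  (3) [kg·m²·s⁻¹] / [s⁻¹] = kg·m²
  (4) [s·A] · [kg·m²·s⁻²·A⁻¹] = kg·m²·s⁻¹  ← same
Only (4) matches kg·m²·s⁻¹.

(4)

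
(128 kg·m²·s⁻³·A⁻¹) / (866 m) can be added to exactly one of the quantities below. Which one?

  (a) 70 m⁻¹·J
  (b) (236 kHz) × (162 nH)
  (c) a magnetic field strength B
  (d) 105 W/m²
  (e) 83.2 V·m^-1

Reference: [kg·m²·s⁻³·A⁻¹] / [m] = kg·m·s⁻³·A⁻¹.
Each option:
  (a) J·m⁻¹ = N·m·m⁻¹ = kg·m·s⁻²
  (b) [s⁻¹] · [kg·m²·s⁻²·A⁻²] = kg·m²·s⁻³·A⁻²
  (c) [magnetic field strength B] = kg·s⁻²·A⁻¹
  (d) W·m⁻² = J·s⁻¹·m⁻² = kg·s⁻³
  (e) V·m⁻¹ = J·C⁻¹·m⁻¹ = kg·m·s⁻³·A⁻¹  ← same
Only (e) matches kg·m·s⁻³·A⁻¹.

(e)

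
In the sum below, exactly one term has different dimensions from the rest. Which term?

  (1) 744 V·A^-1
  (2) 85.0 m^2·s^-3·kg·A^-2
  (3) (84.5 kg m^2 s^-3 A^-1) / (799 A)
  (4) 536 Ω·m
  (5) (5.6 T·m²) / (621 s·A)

In SI base units:
  (1) V·A⁻¹ = J·C⁻¹·A⁻¹ = kg·m²·s⁻³·A⁻²
  (2) kg·m²·s⁻³·A⁻²
  (3) [kg·m²·s⁻³·A⁻¹] / [A] = kg·m²·s⁻³·A⁻²
  (4) Ω·m = V·A⁻¹·m = kg·m³·s⁻³·A⁻²
  (5) [kg·m²·s⁻²·A⁻¹] / [s·A] = kg·m²·s⁻³·A⁻²
All reduce to kg·m²·s⁻³·A⁻² except (4), which is kg·m³·s⁻³·A⁻².

(4)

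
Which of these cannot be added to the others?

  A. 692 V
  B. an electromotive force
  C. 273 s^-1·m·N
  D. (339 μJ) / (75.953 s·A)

C.

Reduce each to base SI dimensions:
  A. V = J·C⁻¹ = kg·m²·s⁻³·A⁻¹
  B. [electromotive force] = kg·m²·s⁻³·A⁻¹
  C. N·m·s⁻¹ = kg·m·s⁻²·m·s⁻¹ = kg·m²·s⁻³
  D. [kg·m²·s⁻²] / [s·A] = kg·m²·s⁻³·A⁻¹
All reduce to kg·m²·s⁻³·A⁻¹ except C., which is kg·m²·s⁻³.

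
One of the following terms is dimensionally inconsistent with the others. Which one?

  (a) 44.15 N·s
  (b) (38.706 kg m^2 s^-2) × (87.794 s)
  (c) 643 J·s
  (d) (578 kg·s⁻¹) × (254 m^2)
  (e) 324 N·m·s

Dimensions:
  (a) N·s = kg·m·s⁻²·s = kg·m·s⁻¹
  (b) [kg·m²·s⁻²] · [s] = kg·m²·s⁻¹
  (c) J·s = N·m·s = kg·m²·s⁻¹
  (d) [kg·s⁻¹] · [m²] = kg·m²·s⁻¹
  (e) N·m·s = kg·m·s⁻²·m·s = kg·m²·s⁻¹
All reduce to kg·m²·s⁻¹ except (a), which is kg·m·s⁻¹.

(a)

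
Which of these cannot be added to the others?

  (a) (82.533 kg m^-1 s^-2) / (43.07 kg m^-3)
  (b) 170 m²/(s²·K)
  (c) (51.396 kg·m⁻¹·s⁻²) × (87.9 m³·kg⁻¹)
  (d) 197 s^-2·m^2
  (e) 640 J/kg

In SI base units:
  (a) [kg·m⁻¹·s⁻²] / [kg·m⁻³] = m²·s⁻²
  (b) m²·s⁻²·K⁻¹
  (c) [kg·m⁻¹·s⁻²] · [kg⁻¹·m³] = m²·s⁻²
  (d) m²·s⁻²
  (e) J·kg⁻¹ = N·m·kg⁻¹ = m²·s⁻²
All reduce to m²·s⁻² except (b), which is m²·s⁻²·K⁻¹.

(b)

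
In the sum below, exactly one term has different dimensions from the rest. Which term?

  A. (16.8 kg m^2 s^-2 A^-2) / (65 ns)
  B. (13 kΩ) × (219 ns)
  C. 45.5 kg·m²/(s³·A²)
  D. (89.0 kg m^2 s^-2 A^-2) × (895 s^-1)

Reduce each to base SI dimensions:
  A. [kg·m²·s⁻²·A⁻²] / [s] = kg·m²·s⁻³·A⁻²
  B. [kg·m²·s⁻³·A⁻²] · [s] = kg·m²·s⁻²·A⁻²
  C. kg·m²·s⁻³·A⁻²
  D. [kg·m²·s⁻²·A⁻²] · [s⁻¹] = kg·m²·s⁻³·A⁻²
All reduce to kg·m²·s⁻³·A⁻² except B., which is kg·m²·s⁻²·A⁻².

B.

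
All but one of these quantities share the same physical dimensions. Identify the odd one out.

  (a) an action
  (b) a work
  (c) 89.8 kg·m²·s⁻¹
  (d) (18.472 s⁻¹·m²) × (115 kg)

(b)

Reduce each to base SI dimensions:
  (a) [action] = kg·m²·s⁻¹
  (b) [work] = kg·m²·s⁻²
  (c) kg·m²·s⁻¹
  (d) [m²·s⁻¹] · [kg] = kg·m²·s⁻¹
All reduce to kg·m²·s⁻¹ except (b), which is kg·m²·s⁻².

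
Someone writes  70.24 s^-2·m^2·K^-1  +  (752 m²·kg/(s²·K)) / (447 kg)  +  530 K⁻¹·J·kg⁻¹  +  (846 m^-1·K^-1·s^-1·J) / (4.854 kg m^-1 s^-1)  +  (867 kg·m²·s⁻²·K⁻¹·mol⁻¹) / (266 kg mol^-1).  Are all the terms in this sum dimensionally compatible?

Yes

Dimensions:
  70.24 s^-2·m^2·K^-1:  m²·s⁻²·K⁻¹
  (752 m²·kg/(s²·K)) / (447 kg):  [kg·m²·s⁻²·K⁻¹] / [kg] = m²·s⁻²·K⁻¹
  530 K⁻¹·J·kg⁻¹:  J·kg⁻¹·K⁻¹ = N·m·kg⁻¹·K⁻¹ = m²·s⁻²·K⁻¹
  (846 m^-1·K^-1·s^-1·J) / (4.854 kg m^-1 s^-1):  [kg·m·s⁻³·K⁻¹] / [kg·m⁻¹·s⁻¹] = m²·s⁻²·K⁻¹
  (867 kg·m²·s⁻²·K⁻¹·mol⁻¹) / (266 kg mol^-1):  [kg·m²·s⁻²·K⁻¹·mol⁻¹] / [kg·mol⁻¹] = m²·s⁻²·K⁻¹
Every term reduces to m²·s⁻²·K⁻¹.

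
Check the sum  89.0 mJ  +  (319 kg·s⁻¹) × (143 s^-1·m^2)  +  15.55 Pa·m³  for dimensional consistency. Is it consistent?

Dimensions:
  89.0 mJ:  J = N·m = kg·m²·s⁻²
  (319 kg·s⁻¹) × (143 s^-1·m^2):  [kg·s⁻¹] · [m²·s⁻¹] = kg·m²·s⁻²
  15.55 Pa·m³:  Pa·m³ = N·m⁻²·m³ = kg·m²·s⁻²
Every term reduces to kg·m²·s⁻².

Yes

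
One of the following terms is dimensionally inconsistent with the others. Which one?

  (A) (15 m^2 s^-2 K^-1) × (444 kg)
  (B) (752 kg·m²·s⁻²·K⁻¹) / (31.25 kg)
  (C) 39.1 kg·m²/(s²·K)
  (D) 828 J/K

In SI base units:
  (A) [m²·s⁻²·K⁻¹] · [kg] = kg·m²·s⁻²·K⁻¹
  (B) [kg·m²·s⁻²·K⁻¹] / [kg] = m²·s⁻²·K⁻¹
  (C) kg·m²·s⁻²·K⁻¹
  (D) J·K⁻¹ = N·m·K⁻¹ = kg·m²·s⁻²·K⁻¹
All reduce to kg·m²·s⁻²·K⁻¹ except (B), which is m²·s⁻²·K⁻¹.

(B)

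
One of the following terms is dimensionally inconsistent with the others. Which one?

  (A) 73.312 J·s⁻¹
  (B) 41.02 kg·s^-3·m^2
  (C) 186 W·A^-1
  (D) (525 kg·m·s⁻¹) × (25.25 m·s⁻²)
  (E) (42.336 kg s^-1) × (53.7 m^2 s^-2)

(C)

Reduce each to base SI dimensions:
  (A) J·s⁻¹ = N·m·s⁻¹ = kg·m²·s⁻³
  (B) kg·m²·s⁻³
  (C) W·A⁻¹ = J·s⁻¹·A⁻¹ = kg·m²·s⁻³·A⁻¹
  (D) [kg·m·s⁻¹] · [m·s⁻²] = kg·m²·s⁻³
  (E) [kg·s⁻¹] · [m²·s⁻²] = kg·m²·s⁻³
All reduce to kg·m²·s⁻³ except (C), which is kg·m²·s⁻³·A⁻¹.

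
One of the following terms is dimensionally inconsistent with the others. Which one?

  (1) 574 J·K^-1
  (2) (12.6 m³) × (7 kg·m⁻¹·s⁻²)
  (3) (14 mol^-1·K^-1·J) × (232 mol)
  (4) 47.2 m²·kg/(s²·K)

(2)

In SI base units:
  (1) J·K⁻¹ = N·m·K⁻¹ = kg·m²·s⁻²·K⁻¹
  (2) [m³] · [kg·m⁻¹·s⁻²] = kg·m²·s⁻²
  (3) [kg·m²·s⁻²·K⁻¹·mol⁻¹] · [mol] = kg·m²·s⁻²·K⁻¹
  (4) kg·m²·s⁻²·K⁻¹
All reduce to kg·m²·s⁻²·K⁻¹ except (2), which is kg·m²·s⁻².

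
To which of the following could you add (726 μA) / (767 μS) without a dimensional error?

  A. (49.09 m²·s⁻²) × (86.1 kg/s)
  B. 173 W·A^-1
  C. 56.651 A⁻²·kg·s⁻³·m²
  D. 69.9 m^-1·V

B.

Reference: [A] / [kg⁻¹·m⁻²·s³·A²] = kg·m²·s⁻³·A⁻¹.
Each option:
  A. [m²·s⁻²] · [kg·s⁻¹] = kg·m²·s⁻³
  B. W·A⁻¹ = J·s⁻¹·A⁻¹ = kg·m²·s⁻³·A⁻¹  ← same
  C. kg·m²·s⁻³·A⁻²
  D. V·m⁻¹ = J·C⁻¹·m⁻¹ = kg·m·s⁻³·A⁻¹
Only B. matches kg·m²·s⁻³·A⁻¹.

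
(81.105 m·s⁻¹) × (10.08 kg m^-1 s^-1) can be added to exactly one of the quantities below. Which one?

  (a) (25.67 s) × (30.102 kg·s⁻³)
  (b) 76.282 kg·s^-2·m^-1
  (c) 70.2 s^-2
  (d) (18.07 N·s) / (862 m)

Reference: [m·s⁻¹] · [kg·m⁻¹·s⁻¹] = kg·s⁻².
Each option:
  (a) [s] · [kg·s⁻³] = kg·s⁻²  ← same
  (b) kg·m⁻¹·s⁻²
  (c) s⁻²
  (d) [kg·m·s⁻¹] / [m] = kg·s⁻¹
Only (a) matches kg·s⁻².

(a)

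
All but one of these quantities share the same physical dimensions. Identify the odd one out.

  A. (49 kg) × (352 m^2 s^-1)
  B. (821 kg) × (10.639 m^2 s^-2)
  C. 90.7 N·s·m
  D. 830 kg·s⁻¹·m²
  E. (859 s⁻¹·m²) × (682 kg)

B.

In SI base units:
  A. [kg] · [m²·s⁻¹] = kg·m²·s⁻¹
  B. [kg] · [m²·s⁻²] = kg·m²·s⁻²
  C. N·m·s = kg·m·s⁻²·m·s = kg·m²·s⁻¹
  D. kg·m²·s⁻¹
  E. [m²·s⁻¹] · [kg] = kg·m²·s⁻¹
All reduce to kg·m²·s⁻¹ except B., which is kg·m²·s⁻².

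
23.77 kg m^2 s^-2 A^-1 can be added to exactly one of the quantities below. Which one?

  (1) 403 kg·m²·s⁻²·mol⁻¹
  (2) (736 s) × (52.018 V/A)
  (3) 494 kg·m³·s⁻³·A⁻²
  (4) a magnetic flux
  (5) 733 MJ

(4)

Reference: kg·m²·s⁻²·A⁻¹.
Each option:
  (1) kg·m²·s⁻²·mol⁻¹
  (2) [s] · [kg·m²·s⁻³·A⁻²] = kg·m²·s⁻²·A⁻²
  (3) kg·m³·s⁻³·A⁻²
  (4) [magnetic flux] = kg·m²·s⁻²·A⁻¹  ← same
  (5) J = N·m = kg·m²·s⁻²
Only (4) matches kg·m²·s⁻²·A⁻¹.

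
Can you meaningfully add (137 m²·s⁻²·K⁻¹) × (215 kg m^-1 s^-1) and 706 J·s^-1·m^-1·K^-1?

Dimensions:
  (137 m²·s⁻²·K⁻¹) × (215 kg m^-1 s^-1):  [m²·s⁻²·K⁻¹] · [kg·m⁻¹·s⁻¹] = kg·m·s⁻³·K⁻¹
  706 J·s^-1·m^-1·K^-1:  J·s⁻¹·m⁻¹·K⁻¹ = N·m·s⁻¹·m⁻¹·K⁻¹ = kg·m·s⁻³·K⁻¹
Both are kg·m·s⁻³·K⁻¹, so they have the same dimensions and can be added.

Yes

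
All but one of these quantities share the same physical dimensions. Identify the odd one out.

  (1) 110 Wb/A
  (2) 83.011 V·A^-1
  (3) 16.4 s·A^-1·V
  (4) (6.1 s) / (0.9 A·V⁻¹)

(2)

Work out the base dimensions of each:
  (1) Wb·A⁻¹ = V·s·A⁻¹ = kg·m²·s⁻²·A⁻²
  (2) V·A⁻¹ = J·C⁻¹·A⁻¹ = kg·m²·s⁻³·A⁻²
  (3) V·s·A⁻¹ = J·C⁻¹·s·A⁻¹ = kg·m²·s⁻²·A⁻²
  (4) [s] / [kg⁻¹·m⁻²·s³·A²] = kg·m²·s⁻²·A⁻²
All reduce to kg·m²·s⁻²·A⁻² except (2), which is kg·m²·s⁻³·A⁻².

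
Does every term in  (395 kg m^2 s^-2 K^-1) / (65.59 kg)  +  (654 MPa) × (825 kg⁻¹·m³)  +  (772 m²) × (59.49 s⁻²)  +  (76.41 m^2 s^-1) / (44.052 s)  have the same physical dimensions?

Work out the base dimensions of each:
  (395 kg m^2 s^-2 K^-1) / (65.59 kg):  [kg·m²·s⁻²·K⁻¹] / [kg] = m²·s⁻²·K⁻¹
  (654 MPa) × (825 kg⁻¹·m³):  [kg·m⁻¹·s⁻²] · [kg⁻¹·m³] = m²·s⁻²
  (772 m²) × (59.49 s⁻²):  [m²] · [s⁻²] = m²·s⁻²
  (76.41 m^2 s^-1) / (44.052 s):  [m²·s⁻¹] / [s] = m²·s⁻²
The terms do not share a single dimension (m²·s⁻² vs m²·s⁻²·K⁻¹).

No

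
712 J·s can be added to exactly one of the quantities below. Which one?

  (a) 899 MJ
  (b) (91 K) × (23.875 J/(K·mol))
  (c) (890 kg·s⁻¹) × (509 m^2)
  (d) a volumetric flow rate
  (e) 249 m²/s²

Reference: J·s = N·m·s = kg·m²·s⁻¹.
Each option:
  (a) J = N·m = kg·m²·s⁻²
  (b) [K] · [kg·m²·s⁻²·K⁻¹·mol⁻¹] = kg·m²·s⁻²·mol⁻¹
  (c) [kg·s⁻¹] · [m²] = kg·m²·s⁻¹  ← same
  (d) [volumetric flow rate] = m³·s⁻¹
  (e) m²·s⁻²
Only (c) matches kg·m²·s⁻¹.

(c)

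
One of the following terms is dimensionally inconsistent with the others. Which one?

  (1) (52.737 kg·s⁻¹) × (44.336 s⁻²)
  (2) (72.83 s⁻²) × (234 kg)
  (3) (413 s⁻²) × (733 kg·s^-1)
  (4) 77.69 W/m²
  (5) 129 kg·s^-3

(2)

Dimensions:
  (1) [kg·s⁻¹] · [s⁻²] = kg·s⁻³
  (2) [s⁻²] · [kg] = kg·s⁻²
  (3) [s⁻²] · [kg·s⁻¹] = kg·s⁻³
  (4) W·m⁻² = J·s⁻¹·m⁻² = kg·s⁻³
  (5) kg·s⁻³
All reduce to kg·s⁻³ except (2), which is kg·s⁻².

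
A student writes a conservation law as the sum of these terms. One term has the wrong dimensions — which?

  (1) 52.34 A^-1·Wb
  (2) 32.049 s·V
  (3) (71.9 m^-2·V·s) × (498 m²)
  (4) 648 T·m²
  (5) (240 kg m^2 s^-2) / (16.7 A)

In SI base units:
  (1) Wb·A⁻¹ = V·s·A⁻¹ = kg·m²·s⁻²·A⁻²
  (2) V·s = J·C⁻¹·s = kg·m²·s⁻²·A⁻¹
  (3) [kg·s⁻²·A⁻¹] · [m²] = kg·m²·s⁻²·A⁻¹
  (4) T·m² = Wb·m⁻²·m² = kg·m²·s⁻²·A⁻¹
  (5) [kg·m²·s⁻²] / [A] = kg·m²·s⁻²·A⁻¹
All reduce to kg·m²·s⁻²·A⁻¹ except (1), which is kg·m²·s⁻²·A⁻².

(1)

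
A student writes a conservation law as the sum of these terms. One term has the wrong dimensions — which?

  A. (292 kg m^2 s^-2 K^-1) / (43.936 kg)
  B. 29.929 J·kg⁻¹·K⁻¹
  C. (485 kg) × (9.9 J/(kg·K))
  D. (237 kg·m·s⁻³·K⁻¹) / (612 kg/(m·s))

C.

Work out the base dimensions of each:
  A. [kg·m²·s⁻²·K⁻¹] / [kg] = m²·s⁻²·K⁻¹
  B. J·kg⁻¹·K⁻¹ = N·m·kg⁻¹·K⁻¹ = m²·s⁻²·K⁻¹
  C. [kg] · [m²·s⁻²·K⁻¹] = kg·m²·s⁻²·K⁻¹
  D. [kg·m·s⁻³·K⁻¹] / [kg·m⁻¹·s⁻¹] = m²·s⁻²·K⁻¹
All reduce to m²·s⁻²·K⁻¹ except C., which is kg·m²·s⁻²·K⁻¹.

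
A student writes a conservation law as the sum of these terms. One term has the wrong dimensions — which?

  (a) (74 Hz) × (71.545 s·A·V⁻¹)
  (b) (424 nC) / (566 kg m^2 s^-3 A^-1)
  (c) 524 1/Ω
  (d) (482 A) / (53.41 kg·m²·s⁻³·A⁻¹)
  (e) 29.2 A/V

(b)

Reduce each to base SI dimensions:
  (a) [s⁻¹] · [kg⁻¹·m⁻²·s⁴·A²] = kg⁻¹·m⁻²·s³·A²
  (b) [s·A] / [kg·m²·s⁻³·A⁻¹] = kg⁻¹·m⁻²·s⁴·A²
  (c) Ω⁻¹ = (V·A⁻¹)⁻¹ = kg⁻¹·m⁻²·s³·A²
  (d) [A] / [kg·m²·s⁻³·A⁻¹] = kg⁻¹·m⁻²·s³·A²
  (e) A·V⁻¹ = A·(J·C⁻¹)⁻¹ = kg⁻¹·m⁻²·s³·A²
All reduce to kg⁻¹·m⁻²·s³·A² except (b), which is kg⁻¹·m⁻²·s⁴·A².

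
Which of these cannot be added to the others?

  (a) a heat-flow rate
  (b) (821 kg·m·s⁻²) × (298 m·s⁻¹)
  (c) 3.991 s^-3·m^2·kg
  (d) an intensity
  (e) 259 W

(d)

In SI base units:
  (a) [heat-flow rate] = kg·m²·s⁻³
  (b) [kg·m·s⁻²] · [m·s⁻¹] = kg·m²·s⁻³
  (c) kg·m²·s⁻³
  (d) [intensity] = kg·s⁻³
  (e) W = J·s⁻¹ = kg·m²·s⁻³
All reduce to kg·m²·s⁻³ except (d), which is kg·s⁻³.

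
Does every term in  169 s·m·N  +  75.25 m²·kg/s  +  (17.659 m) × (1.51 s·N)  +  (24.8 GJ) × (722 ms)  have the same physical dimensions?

Yes

In SI base units:
  169 s·m·N:  N·m·s = kg·m·s⁻²·m·s = kg·m²·s⁻¹
  75.25 m²·kg/s:  kg·m²·s⁻¹
  (17.659 m) × (1.51 s·N):  [m] · [kg·m·s⁻¹] = kg·m²·s⁻¹
  (24.8 GJ) × (722 ms):  [kg·m²·s⁻²] · [s] = kg·m²·s⁻¹
Every term reduces to kg·m²·s⁻¹.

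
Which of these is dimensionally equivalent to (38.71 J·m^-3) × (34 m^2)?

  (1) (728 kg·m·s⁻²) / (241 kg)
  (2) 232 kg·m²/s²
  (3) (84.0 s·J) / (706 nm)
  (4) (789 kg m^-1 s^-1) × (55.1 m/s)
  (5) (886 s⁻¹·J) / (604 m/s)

Reference: [kg·m⁻¹·s⁻²] · [m²] = kg·m·s⁻².
Each option:
  (1) [kg·m·s⁻²] / [kg] = m·s⁻²
  (2) kg·m²·s⁻²
  (3) [kg·m²·s⁻¹] / [m] = kg·m·s⁻¹
  (4) [kg·m⁻¹·s⁻¹] · [m·s⁻¹] = kg·s⁻²
  (5) [kg·m²·s⁻³] / [m·s⁻¹] = kg·m·s⁻²  ← same
Only (5) matches kg·m·s⁻².

(5)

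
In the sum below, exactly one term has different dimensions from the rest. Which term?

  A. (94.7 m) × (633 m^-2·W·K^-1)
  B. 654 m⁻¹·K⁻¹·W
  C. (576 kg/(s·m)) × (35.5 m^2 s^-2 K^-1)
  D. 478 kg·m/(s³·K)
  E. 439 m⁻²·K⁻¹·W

E.

Dimensions:
  A. [m] · [kg·s⁻³·K⁻¹] = kg·m·s⁻³·K⁻¹
  B. W·m⁻¹·K⁻¹ = J·s⁻¹·m⁻¹·K⁻¹ = kg·m·s⁻³·K⁻¹
  C. [kg·m⁻¹·s⁻¹] · [m²·s⁻²·K⁻¹] = kg·m·s⁻³·K⁻¹
  D. kg·m·s⁻³·K⁻¹
  E. W·m⁻²·K⁻¹ = J·s⁻¹·m⁻²·K⁻¹ = kg·s⁻³·K⁻¹
All reduce to kg·m·s⁻³·K⁻¹ except E., which is kg·s⁻³·K⁻¹.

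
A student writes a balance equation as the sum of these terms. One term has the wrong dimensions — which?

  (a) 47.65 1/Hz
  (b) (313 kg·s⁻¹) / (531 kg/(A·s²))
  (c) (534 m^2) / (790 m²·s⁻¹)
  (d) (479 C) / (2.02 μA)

(b)

In SI base units:
  (a) Hz⁻¹ = (s⁻¹)⁻¹ = s
  (b) [kg·s⁻¹] / [kg·s⁻²·A⁻¹] = s·A
  (c) [m²] / [m²·s⁻¹] = s
  (d) [s·A] / [A] = s
All reduce to s except (b), which is s·A.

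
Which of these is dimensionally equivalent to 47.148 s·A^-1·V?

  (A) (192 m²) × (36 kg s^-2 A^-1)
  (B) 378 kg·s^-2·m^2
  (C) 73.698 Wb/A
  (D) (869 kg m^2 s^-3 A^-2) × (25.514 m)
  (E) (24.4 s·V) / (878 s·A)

(C)

Reference: V·s·A⁻¹ = J·C⁻¹·s·A⁻¹ = kg·m²·s⁻²·A⁻².
Each option:
  (A) [m²] · [kg·s⁻²·A⁻¹] = kg·m²·s⁻²·A⁻¹
  (B) kg·m²·s⁻²
  (C) Wb·A⁻¹ = V·s·A⁻¹ = kg·m²·s⁻²·A⁻²  ← same
  (D) [kg·m²·s⁻³·A⁻²] · [m] = kg·m³·s⁻³·A⁻²
  (E) [kg·m²·s⁻²·A⁻¹] / [s·A] = kg·m²·s⁻³·A⁻²
Only (C) matches kg·m²·s⁻²·A⁻².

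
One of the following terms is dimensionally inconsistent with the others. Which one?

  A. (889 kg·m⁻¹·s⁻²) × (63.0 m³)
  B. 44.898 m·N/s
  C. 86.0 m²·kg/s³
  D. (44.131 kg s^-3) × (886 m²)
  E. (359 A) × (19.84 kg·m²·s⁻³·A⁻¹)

A.

In SI base units:
  A. [kg·m⁻¹·s⁻²] · [m³] = kg·m²·s⁻²
  B. N·m·s⁻¹ = kg·m·s⁻²·m·s⁻¹ = kg·m²·s⁻³
  C. kg·m²·s⁻³
  D. [kg·s⁻³] · [m²] = kg·m²·s⁻³
  E. [A] · [kg·m²·s⁻³·A⁻¹] = kg·m²·s⁻³
All reduce to kg·m²·s⁻³ except A., which is kg·m²·s⁻².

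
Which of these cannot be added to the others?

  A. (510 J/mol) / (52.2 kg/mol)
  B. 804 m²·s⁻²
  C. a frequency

C.

Expand each in SI base units:
  A. [kg·m²·s⁻²·mol⁻¹] / [kg·mol⁻¹] = m²·s⁻²
  B. m²·s⁻²
  C. [frequency] = s⁻¹
All reduce to m²·s⁻² except C., which is s⁻¹.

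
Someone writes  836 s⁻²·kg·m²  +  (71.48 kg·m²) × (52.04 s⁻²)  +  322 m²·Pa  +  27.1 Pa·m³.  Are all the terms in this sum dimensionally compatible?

Reduce each to base SI dimensions:
  836 s⁻²·kg·m²:  kg·m²·s⁻²
  (71.48 kg·m²) × (52.04 s⁻²):  [kg·m²] · [s⁻²] = kg·m²·s⁻²
  322 m²·Pa:  Pa·m² = N·m⁻²·m² = kg·m·s⁻²
  27.1 Pa·m³:  Pa·m³ = N·m⁻²·m³ = kg·m²·s⁻²
The terms do not share a single dimension (kg·m²·s⁻² vs kg·m·s⁻²).

No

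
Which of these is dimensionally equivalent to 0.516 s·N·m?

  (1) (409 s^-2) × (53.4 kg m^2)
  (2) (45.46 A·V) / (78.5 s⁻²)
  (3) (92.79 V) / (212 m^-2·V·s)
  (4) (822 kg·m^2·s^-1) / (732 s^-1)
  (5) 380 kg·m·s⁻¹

(2)

Reference: N·m·s = kg·m·s⁻²·m·s = kg·m²·s⁻¹.
Each option:
  (1) [s⁻²] · [kg·m²] = kg·m²·s⁻²
  (2) [kg·m²·s⁻³] / [s⁻²] = kg·m²·s⁻¹  ← same
  (3) [kg·m²·s⁻³·A⁻¹] / [kg·s⁻²·A⁻¹] = m²·s⁻¹
  (4) [kg·m²·s⁻¹] / [s⁻¹] = kg·m²
  (5) kg·m·s⁻¹
Only (2) matches kg·m²·s⁻¹.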